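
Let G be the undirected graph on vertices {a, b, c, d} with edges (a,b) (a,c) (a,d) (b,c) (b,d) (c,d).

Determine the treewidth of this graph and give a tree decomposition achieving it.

Treewidth 3.
One such decomposition:
Bags: B1 = {a, b, c, d}
Tree: (single bag)

A single bag containing all 4 vertices is trivially a valid decomposition of width 3. On the other hand G contains the 4-clique {a, b, c, d}. A clique must lie in a single bag of any decomposition, so no decomposition can have width below 3. Hence tw(G) = 3 exactly.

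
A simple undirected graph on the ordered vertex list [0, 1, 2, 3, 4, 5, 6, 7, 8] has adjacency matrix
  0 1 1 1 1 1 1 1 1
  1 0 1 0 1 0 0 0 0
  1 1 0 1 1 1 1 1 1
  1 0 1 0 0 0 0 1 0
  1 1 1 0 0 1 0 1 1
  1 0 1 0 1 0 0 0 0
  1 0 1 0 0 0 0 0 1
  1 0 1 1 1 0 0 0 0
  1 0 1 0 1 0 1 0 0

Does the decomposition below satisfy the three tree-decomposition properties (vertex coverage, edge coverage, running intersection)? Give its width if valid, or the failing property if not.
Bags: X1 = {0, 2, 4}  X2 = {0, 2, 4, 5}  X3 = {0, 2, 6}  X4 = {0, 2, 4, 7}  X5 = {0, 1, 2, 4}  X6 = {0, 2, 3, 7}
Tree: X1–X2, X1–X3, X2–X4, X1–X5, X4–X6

A tree decomposition must satisfy three properties: every vertex lies in some bag; for every edge, both endpoints lie together in some bag; and for every vertex, the bags containing it form a connected subtree. Here vertex 8 appears in no bag, so the decomposition is invalid.

No — vertex 8 appears in no bag.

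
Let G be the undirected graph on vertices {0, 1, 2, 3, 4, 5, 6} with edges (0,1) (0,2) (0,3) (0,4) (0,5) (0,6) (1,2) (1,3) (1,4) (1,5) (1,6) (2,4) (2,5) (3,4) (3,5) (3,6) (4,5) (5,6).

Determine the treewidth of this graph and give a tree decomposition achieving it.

The largest bag has 5 vertices, giving width 4; this decomposition certifies tw(G) ≤ 4. On the other hand G contains the 5-clique {0, 1, 2, 4, 5}. A clique must lie in a single bag of any decomposition, so no decomposition can have width below 4. Hence tw(G) = 4 exactly.

Treewidth 4.
One optimal decomposition is:
Bags: B1 = {0, 1, 3, 4, 5}  B2 = {0, 1, 2, 4, 5}  B3 = {0, 1, 3, 5, 6}
Tree: B1–B2, B1–B3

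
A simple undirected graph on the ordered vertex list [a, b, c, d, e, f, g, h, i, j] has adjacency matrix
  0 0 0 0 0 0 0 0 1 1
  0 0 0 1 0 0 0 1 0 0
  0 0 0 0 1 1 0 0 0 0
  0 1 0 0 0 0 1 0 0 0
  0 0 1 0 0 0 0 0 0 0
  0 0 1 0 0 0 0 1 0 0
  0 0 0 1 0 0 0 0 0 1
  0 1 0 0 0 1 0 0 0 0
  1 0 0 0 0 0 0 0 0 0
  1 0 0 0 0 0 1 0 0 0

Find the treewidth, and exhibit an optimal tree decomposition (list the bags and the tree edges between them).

Treewidth 1.
Bags: B1 = {a, i}  B2 = {a, j}  B3 = {g, j}  B4 = {d, g}  B5 = {b, d}  B6 = {b, h}  B7 = {f, h}  B8 = {c, f}  B9 = {c, e}
Tree: B1–B2, B2–B3, B3–B4, B4–B5, B5–B6, B6–B7, B7–B8, B8–B9

Every bag has size at most 2, so the width is 2 − 1 = 1 and tw(G) ≤ 1. G has an edge, so its treewidth is at least 1. The upper and lower bounds meet at 1, so that is the treewidth.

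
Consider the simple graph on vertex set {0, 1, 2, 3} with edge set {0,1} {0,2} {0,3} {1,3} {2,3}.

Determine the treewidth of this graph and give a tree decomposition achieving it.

Each bag holds 3 vertices, so the decomposition has width 2, which upper-bounds the treewidth. Conversely, {0, 1, 3} is a clique of size 3, and the vertices of any clique must share a bag in every tree decomposition; so some bag has ≥ 3 vertices and tw(G) ≥ 2. Hence tw(G) = 2 exactly.

Treewidth 2.
Bags: B1 = {0, 1, 3}  B2 = {0, 2, 3}
Tree: B1–B2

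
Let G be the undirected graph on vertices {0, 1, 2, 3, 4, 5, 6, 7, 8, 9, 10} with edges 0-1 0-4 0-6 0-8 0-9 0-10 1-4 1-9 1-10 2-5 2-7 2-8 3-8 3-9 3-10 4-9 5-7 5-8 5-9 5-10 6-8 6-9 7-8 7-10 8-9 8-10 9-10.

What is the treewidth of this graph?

3

A width-3 tree decomposition is:
Bags: B1 = {5, 8, 9, 10}  B2 = {0, 8, 9, 10}  B3 = {0, 1, 9, 10}  B4 = {0, 1, 4, 9}  B5 = {0, 6, 8, 9}  B6 = {5, 7, 8, 10}  B7 = {3, 8, 9, 10}  B8 = {2, 5, 7, 8}
Tree: B1–B2, B2–B3, B3–B4, B2–B5, B1–B6, B1–B7, B6–B8
The largest bag has 4 vertices, giving width 3; this decomposition certifies tw(G) ≤ 3. For the lower bound, the 4 vertices {0, 8, 9, 10} are pairwise adjacent, and any tree decomposition puts a clique entirely inside one bag — forcing width ≥ 3. The upper and lower bounds meet at 3, so that is the treewidth.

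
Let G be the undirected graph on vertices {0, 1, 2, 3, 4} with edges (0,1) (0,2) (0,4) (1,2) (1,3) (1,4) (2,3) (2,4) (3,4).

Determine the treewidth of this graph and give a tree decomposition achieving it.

The largest bag has 4 vertices, giving width 3; this decomposition certifies tw(G) ≤ 3. Conversely, {0, 1, 2, 4} is a clique of size 4, and the vertices of any clique must share a bag in every tree decomposition; so some bag has ≥ 4 vertices and tw(G) ≥ 3. The upper and lower bounds meet at 3, so that is the treewidth.

Treewidth 3.
One optimal decomposition is:
Bags: B1 = {0, 1, 2, 4}  B2 = {1, 2, 3, 4}
Tree: B1–B2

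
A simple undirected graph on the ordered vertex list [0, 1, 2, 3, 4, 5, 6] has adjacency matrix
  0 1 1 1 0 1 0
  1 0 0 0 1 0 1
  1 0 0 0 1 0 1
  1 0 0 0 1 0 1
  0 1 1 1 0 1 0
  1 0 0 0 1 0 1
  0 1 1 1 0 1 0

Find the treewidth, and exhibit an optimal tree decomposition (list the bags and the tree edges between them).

Treewidth 3.
Bags: B1 = {0, 3, 4, 6}  B2 = {0, 1, 4, 6}  B3 = {0, 2, 4, 6}  B4 = {0, 4, 5, 6}
Tree: B1–B2, B2–B3, B3–B4

The largest bag has 4 vertices, giving width 3; this decomposition certifies tw(G) ≤ 3. For the lower bound: the 4 vertex sets {3,4}, {1,6}, {0}, {2} are disjoint, each induces a connected subgraph, and every pair is joined by at least one edge of G. Contracting each set to a single vertex therefore yields K_{4} as a minor, and since treewidth is minor-monotone, tw(G) ≥ tw(K_{4}) = 3. The upper and lower bounds meet at 3, so that is the treewidth.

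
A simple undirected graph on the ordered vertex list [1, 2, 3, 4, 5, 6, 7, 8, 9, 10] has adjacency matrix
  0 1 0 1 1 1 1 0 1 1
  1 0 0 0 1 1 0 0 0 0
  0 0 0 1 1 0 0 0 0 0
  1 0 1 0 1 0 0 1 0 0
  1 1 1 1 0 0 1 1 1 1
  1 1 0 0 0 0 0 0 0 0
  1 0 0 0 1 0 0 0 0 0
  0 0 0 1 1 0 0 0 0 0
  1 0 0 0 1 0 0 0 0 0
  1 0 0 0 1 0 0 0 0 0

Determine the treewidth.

A width-2 tree decomposition is:
Bags: B1 = {1, 4, 5}  B2 = {3, 4, 5}  B3 = {1, 2, 5}  B4 = {4, 5, 8}  B5 = {1, 5, 10}  B6 = {1, 2, 6}  B7 = {1, 5, 7}  B8 = {1, 5, 9}
Tree: B1–B2, B1–B3, B2–B4, B3–B5, B3–B6, B5–B7, B1–B8
Every bag has size at most 3, so the width is 3 − 1 = 2 and tw(G) ≤ 2. Conversely, {4, 5, 8} is a clique of size 3, and the vertices of any clique must share a bag in every tree decomposition; so some bag has ≥ 3 vertices and tw(G) ≥ 2. The upper and lower bounds meet at 2, so that is the treewidth.

2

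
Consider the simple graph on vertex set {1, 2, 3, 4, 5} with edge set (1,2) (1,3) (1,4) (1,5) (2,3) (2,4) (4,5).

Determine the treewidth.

2

A width-2 tree decomposition is:
Bags: B1 = {1, 4, 5}  B2 = {1, 2, 4}  B3 = {1, 2, 3}
Tree: B1–B2, B2–B3
Each bag holds 3 vertices, so the decomposition has width 2, which upper-bounds the treewidth. Conversely, {1, 2, 3} is a clique of size 3, and the vertices of any clique must share a bag in every tree decomposition; so some bag has ≥ 3 vertices and tw(G) ≥ 2. Therefore the treewidth is 2.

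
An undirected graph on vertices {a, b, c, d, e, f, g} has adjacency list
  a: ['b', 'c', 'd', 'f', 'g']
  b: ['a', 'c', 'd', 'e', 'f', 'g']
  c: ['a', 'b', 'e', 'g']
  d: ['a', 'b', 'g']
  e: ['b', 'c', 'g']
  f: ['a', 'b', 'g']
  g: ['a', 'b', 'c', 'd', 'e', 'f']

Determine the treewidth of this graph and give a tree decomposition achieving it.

Treewidth 3.
One such decomposition:
Bags: B1 = {a, b, f, g}  B2 = {a, b, d, g}  B3 = {a, b, c, g}  B4 = {b, c, e, g}
Tree: B1–B2, B1–B3, B3–B4

Each bag holds 4 vertices, so the decomposition has width 3, which upper-bounds the treewidth. For the lower bound, the 4 vertices {b, c, e, g} are pairwise adjacent, and any tree decomposition puts a clique entirely inside one bag — forcing width ≥ 3. Combining the bounds, tw(G) = 3.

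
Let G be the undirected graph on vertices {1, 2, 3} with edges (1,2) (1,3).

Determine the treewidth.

A width-1 tree decomposition is:
Bags: B1 = {1, 3}  B2 = {1, 2}
Tree: B1–B2
The largest bag has 2 vertices, giving width 1; this decomposition certifies tw(G) ≤ 1. Any graph with an edge has treewidth ≥ 1, and G has the edge 3–1. Therefore the treewidth is 1.

1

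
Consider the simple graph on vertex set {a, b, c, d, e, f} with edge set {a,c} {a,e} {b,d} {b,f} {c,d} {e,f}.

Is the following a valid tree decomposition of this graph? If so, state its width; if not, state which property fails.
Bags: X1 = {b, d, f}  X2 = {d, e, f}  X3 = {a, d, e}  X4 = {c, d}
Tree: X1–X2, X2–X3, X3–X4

No — edge (a,c) lies in no bag.

A tree decomposition must satisfy three properties: every vertex lies in some bag; for every edge, both endpoints lie together in some bag; and for every vertex, the bags containing it form a connected subtree. Here edge (a,c) lies in no bag, so the decomposition is invalid.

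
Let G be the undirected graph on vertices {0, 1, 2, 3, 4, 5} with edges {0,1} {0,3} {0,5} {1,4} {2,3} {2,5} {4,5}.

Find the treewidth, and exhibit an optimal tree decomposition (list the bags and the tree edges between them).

Treewidth 2.
Bags: B1 = {2, 3, 5}  B2 = {0, 3, 5}  B3 = {0, 4, 5}  B4 = {0, 1, 4}
Tree: B1–B2, B2–B3, B3–B4

Each bag holds 3 vertices, so the decomposition has width 2, which upper-bounds the treewidth. For the lower bound, G contains the cycle 2–3–0–5–2, so G is not a forest; only forests have treewidth ≤ 1, hence tw(G) ≥ 2. Combining the bounds, tw(G) = 2.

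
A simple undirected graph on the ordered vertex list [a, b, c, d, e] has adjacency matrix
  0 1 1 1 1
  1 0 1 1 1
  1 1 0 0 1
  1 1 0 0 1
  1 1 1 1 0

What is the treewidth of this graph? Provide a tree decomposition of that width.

Each bag holds 4 vertices, so the decomposition has width 3, which upper-bounds the treewidth. For the lower bound, the 4 vertices {a, b, d, e} are pairwise adjacent, and any tree decomposition puts a clique entirely inside one bag — forcing width ≥ 3. The upper and lower bounds meet at 3, so that is the treewidth.

Treewidth 3.
One such decomposition:
Bags: B1 = {a, b, c, e}  B2 = {a, b, d, e}
Tree: B1–B2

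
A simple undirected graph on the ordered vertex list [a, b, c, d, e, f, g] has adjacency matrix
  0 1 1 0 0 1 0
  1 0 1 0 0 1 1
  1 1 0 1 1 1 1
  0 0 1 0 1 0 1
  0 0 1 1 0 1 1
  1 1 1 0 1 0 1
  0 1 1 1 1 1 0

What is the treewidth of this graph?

3

A width-3 tree decomposition is:
Bags: B1 = {c, e, f, g}  B2 = {b, c, f, g}  B3 = {a, b, c, f}  B4 = {c, d, e, g}
Tree: B1–B2, B2–B3, B1–B4
The largest bag has 4 vertices, giving width 3; this decomposition certifies tw(G) ≤ 3. On the other hand G contains the 4-clique {c, d, e, g}. A clique must lie in a single bag of any decomposition, so no decomposition can have width below 3. Therefore the treewidth is 3.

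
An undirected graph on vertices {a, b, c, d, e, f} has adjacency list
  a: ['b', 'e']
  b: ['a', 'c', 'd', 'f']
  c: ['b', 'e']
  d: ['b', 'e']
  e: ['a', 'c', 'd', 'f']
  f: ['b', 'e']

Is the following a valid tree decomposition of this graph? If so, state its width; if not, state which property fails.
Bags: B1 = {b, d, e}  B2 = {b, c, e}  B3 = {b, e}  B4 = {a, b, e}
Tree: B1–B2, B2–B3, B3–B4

No — vertex f appears in no bag.

A tree decomposition must satisfy three properties: every vertex lies in some bag; for every edge, both endpoints lie together in some bag; and for every vertex, the bags containing it form a connected subtree. Here vertex f appears in no bag, so the decomposition is invalid.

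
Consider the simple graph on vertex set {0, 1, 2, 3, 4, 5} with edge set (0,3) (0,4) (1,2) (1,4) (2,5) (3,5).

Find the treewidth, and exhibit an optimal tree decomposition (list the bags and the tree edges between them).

Treewidth 2.
One such decomposition:
Bags: B1 = {2, 3, 5}  B2 = {1, 2, 3}  B3 = {1, 3, 4}  B4 = {0, 3, 4}
Tree: B1–B2, B2–B3, B3–B4

Each bag holds 3 vertices, so the decomposition has width 2, which upper-bounds the treewidth. Since 3–5–2–1–4–0–3 is a cycle in G, G is not acyclic. Forests are exactly the graphs of treewidth ≤ 1, so tw(G) ≥ 2. Therefore the treewidth is 2.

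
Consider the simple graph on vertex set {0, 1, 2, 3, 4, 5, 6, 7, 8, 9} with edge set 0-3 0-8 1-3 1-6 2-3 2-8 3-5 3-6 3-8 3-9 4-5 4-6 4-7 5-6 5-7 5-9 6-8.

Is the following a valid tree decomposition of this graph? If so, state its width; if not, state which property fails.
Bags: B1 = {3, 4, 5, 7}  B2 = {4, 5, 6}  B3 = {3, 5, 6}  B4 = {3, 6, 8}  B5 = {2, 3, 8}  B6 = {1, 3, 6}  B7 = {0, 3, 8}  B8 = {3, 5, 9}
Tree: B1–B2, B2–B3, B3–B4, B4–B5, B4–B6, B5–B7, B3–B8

No — bags containing vertex 3 are not connected in the tree.

A tree decomposition must satisfy three properties: every vertex lies in some bag; for every edge, both endpoints lie together in some bag; and for every vertex, the bags containing it form a connected subtree. Here bags containing vertex 3 are not connected in the tree, so the decomposition is invalid.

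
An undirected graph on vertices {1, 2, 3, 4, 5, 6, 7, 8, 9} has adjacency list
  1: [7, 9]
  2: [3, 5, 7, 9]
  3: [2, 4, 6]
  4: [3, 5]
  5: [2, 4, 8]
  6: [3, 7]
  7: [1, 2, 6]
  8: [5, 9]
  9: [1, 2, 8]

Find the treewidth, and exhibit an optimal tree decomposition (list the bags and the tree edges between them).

The largest bag has 4 vertices, giving width 3; this decomposition certifies tw(G) ≤ 3. For the lower bound: the 4 vertex sets {1,6,7}, {9}, {2}, {3,4,5,8} are disjoint, each induces a connected subgraph, and every pair is joined by at least one edge of G. Contracting each set to a single vertex therefore yields K_{4} as a minor, and since treewidth is minor-monotone, tw(G) ≥ tw(K_{4}) = 3. The upper and lower bounds meet at 3, so that is the treewidth.

Treewidth 3.
One such decomposition:
Bags: B1 = {1, 6, 7, 9}  B2 = {2, 6, 7, 9}  B3 = {2, 3, 6, 9}  B4 = {2, 3, 8, 9}  B5 = {2, 3, 5, 8}  B6 = {3, 4, 5, 8}
Tree: B1–B2, B2–B3, B3–B4, B4–B5, B5–B6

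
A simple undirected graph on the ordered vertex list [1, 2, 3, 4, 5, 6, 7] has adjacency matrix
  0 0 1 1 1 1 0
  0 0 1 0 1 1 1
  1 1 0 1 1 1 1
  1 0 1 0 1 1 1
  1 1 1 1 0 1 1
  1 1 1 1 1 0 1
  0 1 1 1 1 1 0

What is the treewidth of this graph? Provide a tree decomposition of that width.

Treewidth 4.
One such decomposition:
Bags: B1 = {3, 4, 5, 6, 7}  B2 = {1, 3, 4, 5, 6}  B3 = {2, 3, 5, 6, 7}
Tree: B1–B2, B1–B3

The largest bag has 5 vertices, giving width 4; this decomposition certifies tw(G) ≤ 4. On the other hand G contains the 5-clique {2, 3, 5, 6, 7}. A clique must lie in a single bag of any decomposition, so no decomposition can have width below 4. Combining the bounds, tw(G) = 4.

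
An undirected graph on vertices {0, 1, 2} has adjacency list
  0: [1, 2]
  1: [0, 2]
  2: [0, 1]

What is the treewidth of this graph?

A width-2 tree decomposition is:
Bags: B1 = {0, 1, 2}
Tree: (single bag)
A single bag containing all 3 vertices is trivially a valid decomposition of width 2. On the other hand G contains the 3-clique {0, 1, 2}. A clique must lie in a single bag of any decomposition, so no decomposition can have width below 2. Therefore the treewidth is 2.

2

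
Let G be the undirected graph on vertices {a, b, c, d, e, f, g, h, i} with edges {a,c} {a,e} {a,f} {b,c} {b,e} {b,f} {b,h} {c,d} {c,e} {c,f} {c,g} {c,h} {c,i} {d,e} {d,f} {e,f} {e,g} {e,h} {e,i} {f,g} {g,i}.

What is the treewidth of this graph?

A width-3 tree decomposition is:
Bags: B1 = {b, c, e, f}  B2 = {c, e, f, g}  B3 = {c, d, e, f}  B4 = {b, c, e, h}  B5 = {c, e, g, i}  B6 = {a, c, e, f}
Tree: B1–B2, B2–B3, B1–B4, B2–B5, B2–B6
The largest bag has 4 vertices, giving width 3; this decomposition certifies tw(G) ≤ 3. On the other hand G contains the 4-clique {b, c, e, h}. A clique must lie in a single bag of any decomposition, so no decomposition can have width below 3. The upper and lower bounds meet at 3, so that is the treewidth.

3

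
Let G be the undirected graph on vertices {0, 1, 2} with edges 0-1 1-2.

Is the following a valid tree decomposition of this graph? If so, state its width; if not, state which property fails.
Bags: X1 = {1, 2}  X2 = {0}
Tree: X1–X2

A tree decomposition must satisfy three properties: every vertex lies in some bag; for every edge, both endpoints lie together in some bag; and for every vertex, the bags containing it form a connected subtree. Here edge (1,0) lies in no bag, so the decomposition is invalid.

No — edge (1,0) lies in no bag.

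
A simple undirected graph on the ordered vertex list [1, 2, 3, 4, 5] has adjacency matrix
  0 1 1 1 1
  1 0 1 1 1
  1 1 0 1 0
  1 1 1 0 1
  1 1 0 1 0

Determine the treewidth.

A width-3 tree decomposition is:
Bags: B1 = {1, 2, 4, 5}  B2 = {1, 2, 3, 4}
Tree: B1–B2
The largest bag has 4 vertices, giving width 3; this decomposition certifies tw(G) ≤ 3. Conversely, {1, 2, 3, 4} is a clique of size 4, and the vertices of any clique must share a bag in every tree decomposition; so some bag has ≥ 4 vertices and tw(G) ≥ 3. The upper and lower bounds meet at 3, so that is the treewidth.

3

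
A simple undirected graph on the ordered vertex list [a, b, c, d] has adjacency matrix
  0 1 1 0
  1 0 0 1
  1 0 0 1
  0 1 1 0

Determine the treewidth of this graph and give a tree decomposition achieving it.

Treewidth 2.
Bags: B1 = {a, b, d}  B2 = {a, c, d}
Tree: B1–B2

The largest bag has 3 vertices, giving width 2; this decomposition certifies tw(G) ≤ 2. The edges a–b–d–c–a form a cycle, so G is not a tree and its treewidth is at least 2. The upper and lower bounds meet at 2, so that is the treewidth.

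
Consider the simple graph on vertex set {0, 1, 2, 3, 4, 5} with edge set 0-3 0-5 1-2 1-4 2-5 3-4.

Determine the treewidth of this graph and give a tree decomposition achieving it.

Each bag holds 3 vertices, so the decomposition has width 2, which upper-bounds the treewidth. For the lower bound, G contains the cycle 2–5–0–3–4–1–2, so G is not a forest; only forests have treewidth ≤ 1, hence tw(G) ≥ 2. Therefore the treewidth is 2.

Treewidth 2.
Bags: B1 = {0, 2, 5}  B2 = {0, 2, 3}  B3 = {2, 3, 4}  B4 = {1, 2, 4}
Tree: B1–B2, B2–B3, B3–B4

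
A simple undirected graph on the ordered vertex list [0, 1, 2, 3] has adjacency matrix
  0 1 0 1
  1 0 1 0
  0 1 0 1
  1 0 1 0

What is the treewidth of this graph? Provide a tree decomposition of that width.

Treewidth 2.
One such decomposition:
Bags: B1 = {0, 1, 2}  B2 = {0, 2, 3}
Tree: B1–B2

Each bag holds 3 vertices, so the decomposition has width 2, which upper-bounds the treewidth. For the lower bound, G contains the cycle 2–1–0–3–2, so G is not a forest; only forests have treewidth ≤ 1, hence tw(G) ≥ 2. Combining the bounds, tw(G) = 2.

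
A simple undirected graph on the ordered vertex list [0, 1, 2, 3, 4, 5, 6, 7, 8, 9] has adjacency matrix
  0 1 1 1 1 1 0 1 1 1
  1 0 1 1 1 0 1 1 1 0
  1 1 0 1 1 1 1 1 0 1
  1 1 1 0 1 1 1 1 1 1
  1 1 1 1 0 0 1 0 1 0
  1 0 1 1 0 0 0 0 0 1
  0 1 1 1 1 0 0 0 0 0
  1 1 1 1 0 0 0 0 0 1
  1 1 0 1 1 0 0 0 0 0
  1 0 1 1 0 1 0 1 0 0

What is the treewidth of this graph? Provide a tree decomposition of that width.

Treewidth 4.
One such decomposition:
Bags: B1 = {0, 1, 2, 3, 7}  B2 = {0, 1, 2, 3, 4}  B3 = {0, 2, 3, 7, 9}  B4 = {1, 2, 3, 4, 6}  B5 = {0, 2, 3, 5, 9}  B6 = {0, 1, 3, 4, 8}
Tree: B1–B2, B1–B3, B2–B4, B3–B5, B2–B6

The largest bag has 5 vertices, giving width 4; this decomposition certifies tw(G) ≤ 4. On the other hand G contains the 5-clique {0, 1, 3, 4, 8}. A clique must lie in a single bag of any decomposition, so no decomposition can have width below 4. The upper and lower bounds meet at 4, so that is the treewidth.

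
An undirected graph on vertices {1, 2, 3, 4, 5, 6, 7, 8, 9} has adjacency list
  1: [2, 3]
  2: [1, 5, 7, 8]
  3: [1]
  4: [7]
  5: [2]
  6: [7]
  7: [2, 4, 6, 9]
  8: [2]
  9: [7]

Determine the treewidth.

A width-1 tree decomposition is:
Bags: B1 = {7, 9}  B2 = {2, 7}  B3 = {2, 8}  B4 = {1, 2}  B5 = {4, 7}  B6 = {2, 5}  B7 = {6, 7}  B8 = {1, 3}
Tree: B1–B2, B2–B3, B2–B4, B2–B5, B4–B6, B1–B7, B4–B8
Every bag has size at most 2, so the width is 2 − 1 = 1 and tw(G) ≤ 1. Any graph with an edge has treewidth ≥ 1, and G has the edge 9–7. Hence tw(G) = 1 exactly.

1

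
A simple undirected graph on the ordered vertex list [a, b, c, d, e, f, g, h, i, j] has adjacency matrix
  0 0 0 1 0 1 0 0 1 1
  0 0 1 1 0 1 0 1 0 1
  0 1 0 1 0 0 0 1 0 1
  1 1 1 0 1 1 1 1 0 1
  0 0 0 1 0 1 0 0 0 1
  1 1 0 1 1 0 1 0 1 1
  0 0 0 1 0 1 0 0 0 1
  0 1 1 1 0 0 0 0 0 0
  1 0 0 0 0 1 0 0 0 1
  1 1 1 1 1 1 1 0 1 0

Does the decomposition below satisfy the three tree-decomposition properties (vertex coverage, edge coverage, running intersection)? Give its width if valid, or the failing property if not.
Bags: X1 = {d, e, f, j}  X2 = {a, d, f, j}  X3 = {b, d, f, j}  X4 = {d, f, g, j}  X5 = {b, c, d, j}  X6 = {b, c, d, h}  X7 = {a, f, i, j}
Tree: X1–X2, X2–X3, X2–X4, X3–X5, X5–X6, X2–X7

Yes; width 3.

Vertex coverage: the bags together contain {a, b, c, d, e, f, g, h, i, j}, the full vertex set. Edge coverage: each edge of G has both endpoints in at least one bag. Running intersection: for every vertex, the bags containing it form a connected subtree. All three properties hold, so this is a valid tree decomposition of width max|bag| − 1 = 3, and hence tw(G) ≤ 3.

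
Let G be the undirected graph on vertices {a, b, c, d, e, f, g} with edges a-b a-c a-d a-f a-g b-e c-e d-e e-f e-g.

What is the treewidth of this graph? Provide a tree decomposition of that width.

Each bag holds 3 vertices, so the decomposition has width 2, which upper-bounds the treewidth. Since a–g–e–b–a is a cycle in G, G is not acyclic. Forests are exactly the graphs of treewidth ≤ 1, so tw(G) ≥ 2. Combining the bounds, tw(G) = 2.

Treewidth 2.
Bags: B1 = {a, e, g}  B2 = {a, b, e}  B3 = {a, c, e}  B4 = {a, d, e}  B5 = {a, e, f}
Tree: B1–B2, B2–B3, B3–B4, B4–B5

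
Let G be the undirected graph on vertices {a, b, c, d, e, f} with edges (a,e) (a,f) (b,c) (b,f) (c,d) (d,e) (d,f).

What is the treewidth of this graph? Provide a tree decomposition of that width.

The largest bag has 3 vertices, giving width 2; this decomposition certifies tw(G) ≤ 2. The edges e–a–f–d–e form a cycle, so G is not a tree and its treewidth is at least 2. Hence tw(G) = 2 exactly.

Treewidth 2.
One optimal decomposition is:
Bags: B1 = {a, d, e}  B2 = {a, d, f}  B3 = {c, d, f}  B4 = {b, c, f}
Tree: B1–B2, B2–B3, B3–B4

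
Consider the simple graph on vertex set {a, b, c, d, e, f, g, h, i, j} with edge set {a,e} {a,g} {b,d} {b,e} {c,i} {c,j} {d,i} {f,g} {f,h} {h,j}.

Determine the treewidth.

A width-2 tree decomposition is:
Bags: B1 = {b, d, e}  B2 = {d, e, i}  B3 = {c, e, i}  B4 = {c, e, j}  B5 = {e, h, j}  B6 = {e, f, h}  B7 = {e, f, g}  B8 = {a, e, g}
Tree: B1–B2, B2–B3, B3–B4, B4–B5, B5–B6, B6–B7, B7–B8
The largest bag has 3 vertices, giving width 2; this decomposition certifies tw(G) ≤ 2. The edges e–b–d–i–c–j–h–f–g–a–e form a cycle, so G is not a tree and its treewidth is at least 2. Therefore the treewidth is 2.

2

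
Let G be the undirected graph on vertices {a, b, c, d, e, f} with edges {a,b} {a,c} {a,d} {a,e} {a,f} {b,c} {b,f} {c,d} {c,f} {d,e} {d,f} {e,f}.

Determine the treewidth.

3

A width-3 tree decomposition is:
Bags: B1 = {a, c, d, f}  B2 = {a, b, c, f}  B3 = {a, d, e, f}
Tree: B1–B2, B1–B3
The largest bag has 4 vertices, giving width 3; this decomposition certifies tw(G) ≤ 3. For the lower bound, the 4 vertices {a, d, e, f} are pairwise adjacent, and any tree decomposition puts a clique entirely inside one bag — forcing width ≥ 3. The upper and lower bounds meet at 3, so that is the treewidth.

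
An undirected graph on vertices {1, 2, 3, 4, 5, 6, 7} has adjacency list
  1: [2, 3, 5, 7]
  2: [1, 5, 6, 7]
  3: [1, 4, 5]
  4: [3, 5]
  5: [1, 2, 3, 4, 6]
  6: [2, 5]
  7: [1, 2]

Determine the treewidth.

A width-2 tree decomposition is:
Bags: B1 = {2, 5, 6}  B2 = {1, 2, 5}  B3 = {1, 3, 5}  B4 = {1, 2, 7}  B5 = {3, 4, 5}
Tree: B1–B2, B2–B3, B2–B4, B3–B5
Every bag has size at most 3, so the width is 3 − 1 = 2 and tw(G) ≤ 2. Conversely, {1, 2, 5} is a clique of size 3, and the vertices of any clique must share a bag in every tree decomposition; so some bag has ≥ 3 vertices and tw(G) ≥ 2. Hence tw(G) = 2 exactly.

2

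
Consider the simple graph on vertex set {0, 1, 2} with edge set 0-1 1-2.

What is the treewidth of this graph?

1

A width-1 tree decomposition is:
Bags: B1 = {1, 2}  B2 = {0, 1}
Tree: B1–B2
Every bag has size at most 2, so the width is 2 − 1 = 1 and tw(G) ≤ 1. G has an edge, so its treewidth is at least 1. Combining the bounds, tw(G) = 1.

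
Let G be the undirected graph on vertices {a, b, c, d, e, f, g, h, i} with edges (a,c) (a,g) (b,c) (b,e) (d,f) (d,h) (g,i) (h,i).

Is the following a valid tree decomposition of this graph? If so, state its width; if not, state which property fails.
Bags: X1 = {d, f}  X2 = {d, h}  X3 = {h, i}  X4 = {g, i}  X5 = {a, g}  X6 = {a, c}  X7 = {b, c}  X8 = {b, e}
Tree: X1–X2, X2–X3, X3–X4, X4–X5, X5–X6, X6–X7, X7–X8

Yes; width 1.

Every vertex of G appears in some bag (union = {a, b, c, d, e, f, g, h, i}); every edge is covered by a bag; and for each vertex v the set of bags containing v is connected in the bag tree. The decomposition is therefore valid. The largest bag has 2 vertices, so the width is 1.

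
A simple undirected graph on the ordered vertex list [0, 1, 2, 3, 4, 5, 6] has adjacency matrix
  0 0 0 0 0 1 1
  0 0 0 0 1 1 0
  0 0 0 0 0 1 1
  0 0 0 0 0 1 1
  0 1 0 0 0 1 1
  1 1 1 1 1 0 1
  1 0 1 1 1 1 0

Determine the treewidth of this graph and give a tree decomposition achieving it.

Treewidth 2.
One such decomposition:
Bags: B1 = {1, 4, 5}  B2 = {4, 5, 6}  B3 = {3, 5, 6}  B4 = {2, 5, 6}  B5 = {0, 5, 6}
Tree: B1–B2, B2–B3, B3–B4, B4–B5

Every bag has size at most 3, so the width is 3 − 1 = 2 and tw(G) ≤ 2. Conversely, {1, 4, 5} is a clique of size 3, and the vertices of any clique must share a bag in every tree decomposition; so some bag has ≥ 3 vertices and tw(G) ≥ 2. The upper and lower bounds meet at 2, so that is the treewidth.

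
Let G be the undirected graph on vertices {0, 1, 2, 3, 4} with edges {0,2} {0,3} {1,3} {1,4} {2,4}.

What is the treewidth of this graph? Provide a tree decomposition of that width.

Each bag holds 3 vertices, so the decomposition has width 2, which upper-bounds the treewidth. The edges 2–4–1–3–0–2 form a cycle, so G is not a tree and its treewidth is at least 2. Combining the bounds, tw(G) = 2.

Treewidth 2.
Bags: B1 = {1, 2, 4}  B2 = {1, 2, 3}  B3 = {0, 2, 3}
Tree: B1–B2, B2–B3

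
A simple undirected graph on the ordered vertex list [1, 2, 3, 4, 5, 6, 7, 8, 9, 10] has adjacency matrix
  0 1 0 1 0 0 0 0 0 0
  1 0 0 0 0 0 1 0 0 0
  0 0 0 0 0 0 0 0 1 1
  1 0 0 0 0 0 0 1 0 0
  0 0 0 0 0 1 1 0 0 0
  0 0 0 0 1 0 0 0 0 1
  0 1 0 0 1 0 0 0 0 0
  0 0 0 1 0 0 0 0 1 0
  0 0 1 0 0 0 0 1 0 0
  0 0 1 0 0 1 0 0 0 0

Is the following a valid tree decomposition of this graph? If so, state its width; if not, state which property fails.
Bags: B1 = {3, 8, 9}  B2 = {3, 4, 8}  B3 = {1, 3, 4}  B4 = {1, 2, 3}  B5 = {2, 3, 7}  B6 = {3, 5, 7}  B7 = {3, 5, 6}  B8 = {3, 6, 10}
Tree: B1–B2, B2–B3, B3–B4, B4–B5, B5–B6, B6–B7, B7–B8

Checking the three conditions: (i) the bags cover all of {1, 2, 3, 4, 5, 6, 7, 8, 9, 10}; (ii) for each edge, some bag contains both endpoints; (iii) the bags containing any fixed vertex form a subtree. All hold, so the decomposition is valid with width 3 − 1 = 2.

Yes; width 2.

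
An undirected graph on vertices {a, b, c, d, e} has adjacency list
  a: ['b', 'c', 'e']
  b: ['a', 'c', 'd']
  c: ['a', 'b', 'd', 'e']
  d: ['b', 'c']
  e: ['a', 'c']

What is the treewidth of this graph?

2

A width-2 tree decomposition is:
Bags: B1 = {b, c, d}  B2 = {a, b, c}  B3 = {a, c, e}
Tree: B1–B2, B2–B3
Each bag holds 3 vertices, so the decomposition has width 2, which upper-bounds the treewidth. For the lower bound, the 3 vertices {b, c, d} are pairwise adjacent, and any tree decomposition puts a clique entirely inside one bag — forcing width ≥ 2. Therefore the treewidth is 2.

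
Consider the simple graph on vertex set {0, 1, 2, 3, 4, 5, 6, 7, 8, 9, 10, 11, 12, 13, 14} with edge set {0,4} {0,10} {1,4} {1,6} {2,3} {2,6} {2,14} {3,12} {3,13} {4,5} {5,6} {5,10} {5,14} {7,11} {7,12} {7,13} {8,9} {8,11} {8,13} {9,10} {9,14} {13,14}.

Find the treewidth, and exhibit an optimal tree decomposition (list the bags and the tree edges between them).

Treewidth 3.
One optimal decomposition is:
Bags: B1 = {0, 1, 4, 10}  B2 = {1, 4, 5, 10}  B3 = {1, 5, 6, 10}  B4 = {5, 6, 9, 10}  B5 = {5, 6, 9, 14}  B6 = {2, 6, 9, 14}  B7 = {2, 8, 9, 14}  B8 = {2, 8, 13, 14}  B9 = {2, 3, 8, 13}  B10 = {3, 8, 11, 13}  B11 = {3, 7, 11, 13}  B12 = {3, 7, 11, 12}
Tree: B1–B2, B2–B3, B3–B4, B4–B5, B5–B6, B6–B7, B7–B8, B8–B9, B9–B10, B10–B11, B11–B12

The largest bag has 4 vertices, giving width 3; this decomposition certifies tw(G) ≤ 3. For the lower bound: the 4 vertex sets {0,1,4}, {10}, {5}, {2,6,9,14} are disjoint, each induces a connected subgraph, and every pair is joined by at least one edge of G. Contracting each set to a single vertex therefore yields K_{4} as a minor, and since treewidth is minor-monotone, tw(G) ≥ tw(K_{4}) = 3. Combining the bounds, tw(G) = 3.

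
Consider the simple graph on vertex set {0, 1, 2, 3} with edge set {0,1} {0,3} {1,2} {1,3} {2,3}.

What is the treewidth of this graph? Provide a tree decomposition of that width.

Treewidth 2.
One such decomposition:
Bags: B1 = {1, 2, 3}  B2 = {0, 1, 3}
Tree: B1–B2

The largest bag has 3 vertices, giving width 2; this decomposition certifies tw(G) ≤ 2. Conversely, {0, 1, 3} is a clique of size 3, and the vertices of any clique must share a bag in every tree decomposition; so some bag has ≥ 3 vertices and tw(G) ≥ 2. Combining the bounds, tw(G) = 2.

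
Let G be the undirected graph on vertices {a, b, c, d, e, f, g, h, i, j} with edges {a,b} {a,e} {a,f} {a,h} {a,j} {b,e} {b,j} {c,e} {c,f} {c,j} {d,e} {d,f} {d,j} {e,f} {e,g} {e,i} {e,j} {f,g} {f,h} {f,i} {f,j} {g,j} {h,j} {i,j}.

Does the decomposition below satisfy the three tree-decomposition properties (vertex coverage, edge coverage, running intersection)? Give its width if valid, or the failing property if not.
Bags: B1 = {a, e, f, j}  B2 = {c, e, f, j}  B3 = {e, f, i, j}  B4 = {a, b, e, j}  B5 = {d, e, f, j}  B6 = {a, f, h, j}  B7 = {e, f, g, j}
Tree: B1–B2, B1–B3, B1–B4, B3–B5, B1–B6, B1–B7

Vertex coverage: the bags together contain {a, b, c, d, e, f, g, h, i, j}, the full vertex set. Edge coverage: each edge of G has both endpoints in at least one bag. Running intersection: for every vertex, the bags containing it form a connected subtree. All three properties hold, so this is a valid tree decomposition of width max|bag| − 1 = 3, and hence tw(G) ≤ 3.

Yes; width 3.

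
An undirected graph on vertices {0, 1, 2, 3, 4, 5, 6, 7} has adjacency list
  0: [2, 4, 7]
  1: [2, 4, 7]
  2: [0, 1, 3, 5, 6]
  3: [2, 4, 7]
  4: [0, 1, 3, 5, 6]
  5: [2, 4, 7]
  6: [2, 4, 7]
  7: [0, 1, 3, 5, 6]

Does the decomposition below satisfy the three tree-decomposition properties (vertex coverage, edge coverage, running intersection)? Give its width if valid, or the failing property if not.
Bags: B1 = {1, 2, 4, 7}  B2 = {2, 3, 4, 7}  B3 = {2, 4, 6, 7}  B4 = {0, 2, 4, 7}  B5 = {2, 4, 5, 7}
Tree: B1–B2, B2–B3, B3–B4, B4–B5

Every vertex of G appears in some bag (union = {0, 1, 2, 3, 4, 5, 6, 7}); every edge is covered by a bag; and for each vertex v the set of bags containing v is connected in the bag tree. The decomposition is therefore valid. The largest bag has 4 vertices, so the width is 3.

Yes; width 3.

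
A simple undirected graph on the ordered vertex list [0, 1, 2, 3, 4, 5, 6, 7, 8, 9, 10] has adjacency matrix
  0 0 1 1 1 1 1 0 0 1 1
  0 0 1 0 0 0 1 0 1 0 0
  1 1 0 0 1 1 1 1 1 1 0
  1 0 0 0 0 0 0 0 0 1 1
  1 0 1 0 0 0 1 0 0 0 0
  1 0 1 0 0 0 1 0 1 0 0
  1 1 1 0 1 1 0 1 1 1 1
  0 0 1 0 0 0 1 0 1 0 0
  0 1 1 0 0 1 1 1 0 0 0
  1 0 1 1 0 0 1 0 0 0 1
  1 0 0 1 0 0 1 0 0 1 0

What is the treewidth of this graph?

3

A width-3 tree decomposition is:
Bags: B1 = {2, 5, 6, 8}  B2 = {0, 2, 5, 6}  B3 = {2, 6, 7, 8}  B4 = {0, 2, 6, 9}  B5 = {0, 6, 9, 10}  B6 = {0, 3, 9, 10}  B7 = {0, 2, 4, 6}  B8 = {1, 2, 6, 8}
Tree: B1–B2, B1–B3, B2–B4, B4–B5, B5–B6, B4–B7, B3–B8
Each bag holds 4 vertices, so the decomposition has width 3, which upper-bounds the treewidth. For the lower bound, the 4 vertices {0, 3, 9, 10} are pairwise adjacent, and any tree decomposition puts a clique entirely inside one bag — forcing width ≥ 3. Therefore the treewidth is 3.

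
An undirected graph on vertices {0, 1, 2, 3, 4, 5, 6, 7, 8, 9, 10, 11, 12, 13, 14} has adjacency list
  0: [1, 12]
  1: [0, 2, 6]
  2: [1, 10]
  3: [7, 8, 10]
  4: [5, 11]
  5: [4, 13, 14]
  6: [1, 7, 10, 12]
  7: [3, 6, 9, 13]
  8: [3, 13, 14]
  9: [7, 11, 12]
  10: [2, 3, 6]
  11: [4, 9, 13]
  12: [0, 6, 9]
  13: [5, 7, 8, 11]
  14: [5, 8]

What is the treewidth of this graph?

A width-3 tree decomposition is:
Bags: B1 = {0, 1, 2, 12}  B2 = {1, 2, 6, 12}  B3 = {2, 6, 10, 12}  B4 = {6, 9, 10, 12}  B5 = {6, 7, 9, 10}  B6 = {3, 7, 9, 10}  B7 = {3, 7, 9, 11}  B8 = {3, 7, 11, 13}  B9 = {3, 8, 11, 13}  B10 = {4, 8, 11, 13}  B11 = {4, 5, 8, 13}  B12 = {4, 5, 8, 14}
Tree: B1–B2, B2–B3, B3–B4, B4–B5, B5–B6, B6–B7, B7–B8, B8–B9, B9–B10, B10–B11, B11–B12
Every bag has size at most 4, so the width is 4 − 1 = 3 and tw(G) ≤ 3. For the lower bound: the 4 vertex sets {0,1,2}, {12}, {6}, {3,7,9,10} are disjoint, each induces a connected subgraph, and every pair is joined by at least one edge of G. Contracting each set to a single vertex therefore yields K_{4} as a minor, and since treewidth is minor-monotone, tw(G) ≥ tw(K_{4}) = 3. Therefore the treewidth is 3.

3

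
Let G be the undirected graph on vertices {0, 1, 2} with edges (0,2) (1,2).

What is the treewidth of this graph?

A width-1 tree decomposition is:
Bags: B1 = {0, 2}  B2 = {1, 2}
Tree: B1–B2
The largest bag has 2 vertices, giving width 1; this decomposition certifies tw(G) ≤ 1. Since G has at least one edge (e.g. 2–0), it is not an edgeless graph, so tw(G) ≥ 1. Combining the bounds, tw(G) = 1.

1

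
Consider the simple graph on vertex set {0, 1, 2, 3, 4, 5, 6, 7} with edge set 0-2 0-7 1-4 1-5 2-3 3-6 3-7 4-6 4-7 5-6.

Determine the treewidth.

A width-2 tree decomposition is:
Bags: B1 = {1, 4, 5}  B2 = {4, 5, 6}  B3 = {4, 6, 7}  B4 = {3, 6, 7}  B5 = {0, 3, 7}  B6 = {0, 2, 3}
Tree: B1–B2, B2–B3, B3–B4, B4–B5, B5–B6
Each bag holds 3 vertices, so the decomposition has width 2, which upper-bounds the treewidth. The edges 1–5–6–4–1 form a cycle, so G is not a tree and its treewidth is at least 2. Therefore the treewidth is 2.

2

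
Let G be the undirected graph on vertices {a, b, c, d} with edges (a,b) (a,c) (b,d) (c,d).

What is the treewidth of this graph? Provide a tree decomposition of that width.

Every bag has size at most 3, so the width is 3 − 1 = 2 and tw(G) ≤ 2. Since a–c–d–b–a is a cycle in G, G is not acyclic. Forests are exactly the graphs of treewidth ≤ 1, so tw(G) ≥ 2. Hence tw(G) = 2 exactly.

Treewidth 2.
Bags: B1 = {a, c, d}  B2 = {a, b, d}
Tree: B1–B2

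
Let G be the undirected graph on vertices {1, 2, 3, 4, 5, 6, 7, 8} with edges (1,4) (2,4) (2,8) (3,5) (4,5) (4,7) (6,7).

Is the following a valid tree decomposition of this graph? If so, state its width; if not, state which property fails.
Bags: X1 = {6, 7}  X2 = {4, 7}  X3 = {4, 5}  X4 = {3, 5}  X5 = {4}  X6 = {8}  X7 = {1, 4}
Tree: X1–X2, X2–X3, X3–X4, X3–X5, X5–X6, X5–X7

No — vertex 2 appears in no bag.

A tree decomposition must satisfy three properties: every vertex lies in some bag; for every edge, both endpoints lie together in some bag; and for every vertex, the bags containing it form a connected subtree. Here vertex 2 appears in no bag, so the decomposition is invalid.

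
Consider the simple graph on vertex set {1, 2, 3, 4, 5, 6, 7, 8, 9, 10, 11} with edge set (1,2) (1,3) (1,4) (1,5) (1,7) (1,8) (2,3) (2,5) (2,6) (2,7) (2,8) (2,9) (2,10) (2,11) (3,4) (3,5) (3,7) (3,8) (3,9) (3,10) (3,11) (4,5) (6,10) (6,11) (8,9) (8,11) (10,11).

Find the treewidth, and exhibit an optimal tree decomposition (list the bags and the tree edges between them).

Treewidth 3.
One such decomposition:
Bags: B1 = {2, 3, 8, 9}  B2 = {1, 2, 3, 8}  B3 = {1, 2, 3, 7}  B4 = {2, 3, 8, 11}  B5 = {2, 3, 10, 11}  B6 = {1, 2, 3, 5}  B7 = {2, 6, 10, 11}  B8 = {1, 3, 4, 5}
Tree: B1–B2, B2–B3, B1–B4, B4–B5, B3–B6, B5–B7, B6–B8

Each bag holds 4 vertices, so the decomposition has width 3, which upper-bounds the treewidth. On the other hand G contains the 4-clique {1, 2, 3, 8}. A clique must lie in a single bag of any decomposition, so no decomposition can have width below 3. The upper and lower bounds meet at 3, so that is the treewidth.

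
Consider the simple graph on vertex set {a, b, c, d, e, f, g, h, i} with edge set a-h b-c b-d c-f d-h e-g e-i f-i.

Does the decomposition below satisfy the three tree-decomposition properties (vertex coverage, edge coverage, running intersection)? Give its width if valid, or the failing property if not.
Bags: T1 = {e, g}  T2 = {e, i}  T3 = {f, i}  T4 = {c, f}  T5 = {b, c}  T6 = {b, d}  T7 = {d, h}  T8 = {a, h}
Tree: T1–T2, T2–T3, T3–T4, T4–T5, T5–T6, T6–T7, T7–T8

Yes; width 1.

Vertex coverage: the bags together contain {a, b, c, d, e, f, g, h, i}, the full vertex set. Edge coverage: each edge of G has both endpoints in at least one bag. Running intersection: for every vertex, the bags containing it form a connected subtree. All three properties hold, so this is a valid tree decomposition of width max|bag| − 1 = 1, and hence tw(G) ≤ 1.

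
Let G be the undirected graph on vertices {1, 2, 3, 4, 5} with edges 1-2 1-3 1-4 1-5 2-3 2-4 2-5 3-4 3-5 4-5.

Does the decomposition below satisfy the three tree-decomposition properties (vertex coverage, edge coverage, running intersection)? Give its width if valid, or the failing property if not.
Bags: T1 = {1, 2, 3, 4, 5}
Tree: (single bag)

Yes; width 4.

Every vertex of G appears in some bag (union = {1, 2, 3, 4, 5}); every edge is covered by a bag; and for each vertex v the set of bags containing v is connected in the bag tree. The decomposition is therefore valid. The largest bag has 5 vertices, so the width is 4.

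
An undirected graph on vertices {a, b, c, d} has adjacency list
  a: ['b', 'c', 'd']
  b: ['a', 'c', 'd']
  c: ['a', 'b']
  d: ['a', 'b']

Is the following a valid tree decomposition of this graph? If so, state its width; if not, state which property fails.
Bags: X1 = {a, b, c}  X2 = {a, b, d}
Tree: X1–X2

Vertex coverage: the bags together contain {a, b, c, d}, the full vertex set. Edge coverage: each edge of G has both endpoints in at least one bag. Running intersection: for every vertex, the bags containing it form a connected subtree. All three properties hold, so this is a valid tree decomposition of width max|bag| − 1 = 2, and hence tw(G) ≤ 2.

Yes; width 2.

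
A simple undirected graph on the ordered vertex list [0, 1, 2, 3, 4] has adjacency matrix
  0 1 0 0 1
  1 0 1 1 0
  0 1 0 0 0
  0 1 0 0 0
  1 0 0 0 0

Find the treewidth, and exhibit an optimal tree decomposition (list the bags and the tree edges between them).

Treewidth 1.
Bags: B1 = {1, 3}  B2 = {0, 1}  B3 = {1, 2}  B4 = {0, 4}
Tree: B1–B2, B1–B3, B2–B4

The largest bag has 2 vertices, giving width 1; this decomposition certifies tw(G) ≤ 1. Since G has at least one edge (e.g. 3–1), it is not an edgeless graph, so tw(G) ≥ 1. Combining the bounds, tw(G) = 1.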